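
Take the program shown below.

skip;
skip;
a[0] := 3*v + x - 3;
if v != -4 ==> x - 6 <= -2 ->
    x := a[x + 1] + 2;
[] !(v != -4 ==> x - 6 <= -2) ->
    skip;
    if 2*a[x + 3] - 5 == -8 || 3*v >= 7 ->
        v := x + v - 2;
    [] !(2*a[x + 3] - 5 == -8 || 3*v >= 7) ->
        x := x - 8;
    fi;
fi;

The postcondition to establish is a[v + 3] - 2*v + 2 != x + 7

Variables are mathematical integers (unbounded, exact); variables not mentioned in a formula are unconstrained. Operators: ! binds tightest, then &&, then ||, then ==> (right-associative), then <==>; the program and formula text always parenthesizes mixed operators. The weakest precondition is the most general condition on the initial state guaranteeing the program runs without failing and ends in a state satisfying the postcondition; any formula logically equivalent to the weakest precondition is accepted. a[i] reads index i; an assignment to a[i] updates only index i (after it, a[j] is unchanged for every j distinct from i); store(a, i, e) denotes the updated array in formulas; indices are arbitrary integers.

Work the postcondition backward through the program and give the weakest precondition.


Working backward. After the program, the postcondition a[v + 3] - 2*v + 2 != x + 7 must hold; in canonical form it is a[v + 3] != 2*v + x + 5.
Then branch requires a[v + 3] != a[x + 1] + 2*v + 7; else branch requires ((2*a[x + 3] == -3 || 3*v >= 7) ==> a[v + x + 1] != 2*v + 3*x + 1) && ((!(2*a[x + 3] == -3 || 3*v >= 7)) ==> a[v + 3] != 2*v + x - 3).
Before the if: ((v != -4 ==> x <= 4) ==> a[v + 3] != a[x + 1] + 2*v + 7) && ((!(v != -4 ==> x <= 4)) ==> (((2*a[x + 3] == -3 || 3*v >= 7) ==> a[v + x + 1] != 2*v + 3*x + 1) && ((!(2*a[x + 3] == -3 || 3*v >= 7)) ==> a[v + 3] != 2*v + x - 3)))
Before a[0] := 3*v + x - 3: ((v != -4 ==> x <= 4) ==> store(a, 0, 3*v + x - 3)[v + 3] != store(a, 0, 3*v + x - 3)[x + 1] + 2*v + 7) && ((!(v != -4 ==> x <= 4)) ==> (((2*store(a, 0, 3*v + x - 3)[x + 3] == -3 || 3*v >= 7) ==> store(a, 0, 3*v + x - 3)[v + x + 1] != 2*v + 3*x + 1) && ((!(2*store(a, 0, 3*v + x - 3)[x + 3] == -3 || 3*v >= 7)) ==> store(a, 0, 3*v + x - 3)[v + 3] != 2*v + x - 3)))
Before skip: ((v != -4 ==> x <= 4) ==> store(a, 0, 3*v + x - 3)[v + 3] != store(a, 0, 3*v + x - 3)[x + 1] + 2*v + 7) && ((!(v != -4 ==> x <= 4)) ==> (((2*store(a, 0, 3*v + x - 3)[x + 3] == -3 || 3*v >= 7) ==> store(a, 0, 3*v + x - 3)[v + x + 1] != 2*v + 3*x + 1) && ((!(2*store(a, 0, 3*v + x - 3)[x + 3] == -3 || 3*v >= 7)) ==> store(a, 0, 3*v + x - 3)[v + 3] != 2*v + x - 3)))
Before skip: ((v != -4 ==> x <= 4) ==> store(a, 0, 3*v + x - 3)[v + 3] != store(a, 0, 3*v + x - 3)[x + 1] + 2*v + 7) && ((!(v != -4 ==> x <= 4)) ==> (((2*store(a, 0, 3*v + x - 3)[x + 3] == -3 || 3*v >= 7) ==> store(a, 0, 3*v + x - 3)[v + x + 1] != 2*v + 3*x + 1) && ((!(2*store(a, 0, 3*v + x - 3)[x + 3] == -3 || 3*v >= 7)) ==> store(a, 0, 3*v + x - 3)[v + 3] != 2*v + x - 3)))
Answer: WP = ((v != -4 ==> x <= 4) ==> store(a, 0, 3*v + x - 3)[v + 3] != store(a, 0, 3*v + x - 3)[x + 1] + 2*v + 7) && ((!(v != -4 ==> x <= 4)) ==> (((2*store(a, 0, 3*v + x - 3)[x + 3] == -3 || 3*v >= 7) ==> store(a, 0, 3*v + x - 3)[v + x + 1] != 2*v + 3*x + 1) && ((!(2*store(a, 0, 3*v + x - 3)[x + 3] == -3 || 3*v >= 7)) ==> store(a, 0, 3*v + x - 3)[v + 3] != 2*v + x - 3)))


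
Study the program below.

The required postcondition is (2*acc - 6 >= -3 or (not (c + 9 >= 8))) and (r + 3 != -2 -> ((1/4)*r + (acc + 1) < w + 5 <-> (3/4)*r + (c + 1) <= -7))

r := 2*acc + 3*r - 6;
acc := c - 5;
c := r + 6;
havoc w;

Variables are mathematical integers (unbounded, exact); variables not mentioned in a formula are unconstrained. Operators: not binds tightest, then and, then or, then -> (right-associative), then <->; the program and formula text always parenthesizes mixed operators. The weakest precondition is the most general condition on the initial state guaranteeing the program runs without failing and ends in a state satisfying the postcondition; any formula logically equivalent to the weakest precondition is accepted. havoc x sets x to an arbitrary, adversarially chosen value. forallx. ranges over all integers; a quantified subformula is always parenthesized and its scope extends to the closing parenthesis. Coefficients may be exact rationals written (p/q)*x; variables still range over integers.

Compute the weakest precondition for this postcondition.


Working backward. After the program, the postcondition (2*acc - 6 >= -3 or (not (c + 9 >= 8))) and (r + 3 != -2 -> ((1/4)*r + (acc + 1) < w + 5 <-> (3/4)*r + (c + 1) <= -7)) must hold; in canonical form it is (2*acc >= 3 or (not (c >= -1))) and (r != -5 -> (acc + (1/4)*r < w + 4 <-> c + (3/4)*r <= -8)).
Before havoc w: forall w_1. ((2*acc >= 3 or (not (c >= -1))) and (r != -5 -> (acc + (1/4)*r < w_1 + 4 <-> c + (3/4)*r <= -8)))
Before c := r + 6: forall w_1. ((2*acc >= 3 or (not (r >= -7))) and (r != -5 -> (acc + (1/4)*r < w_1 + 4 <-> (7/4)*r <= -14)))
Before acc := c - 5: forall w_1. ((2*c >= 13 or (not (r >= -7))) and (r != -5 -> (c + (1/4)*r < w_1 + 9 <-> (7/4)*r <= -14)))
Before r := 2*acc + 3*r - 6: forall w_1. ((2*c >= 13 or (not (2*acc + 3*r >= -1))) and (2*acc + 3*r != 1 -> ((1/2)*acc + c + (3/4)*r < w_1 + 21/2 <-> (7/2)*acc + (21/4)*r <= -7/2)))
Answer: WP = forall w_1. ((2*c >= 13 or (not (2*acc + 3*r >= -1))) and (2*acc + 3*r != 1 -> ((1/2)*acc + c + (3/4)*r < w_1 + 21/2 <-> (7/2)*acc + (21/4)*r <= -7/2)))


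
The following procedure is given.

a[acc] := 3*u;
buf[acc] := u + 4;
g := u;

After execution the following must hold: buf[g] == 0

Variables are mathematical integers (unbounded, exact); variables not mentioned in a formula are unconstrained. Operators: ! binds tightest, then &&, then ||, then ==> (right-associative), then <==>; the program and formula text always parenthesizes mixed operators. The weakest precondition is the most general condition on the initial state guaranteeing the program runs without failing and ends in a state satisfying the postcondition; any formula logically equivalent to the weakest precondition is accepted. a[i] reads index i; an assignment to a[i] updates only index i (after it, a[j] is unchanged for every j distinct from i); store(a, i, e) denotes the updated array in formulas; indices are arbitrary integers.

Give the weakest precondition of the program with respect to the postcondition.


Working backward. After the program, buf[g] == 0 must hold.
Before g := u: buf[u] == 0
Before buf[acc] := u + 4: store(buf, acc, u + 4)[u] == 0
Before a[acc] := 3*u: store(buf, acc, u + 4)[u] == 0
Answer: WP = store(buf, acc, u + 4)[u] == 0


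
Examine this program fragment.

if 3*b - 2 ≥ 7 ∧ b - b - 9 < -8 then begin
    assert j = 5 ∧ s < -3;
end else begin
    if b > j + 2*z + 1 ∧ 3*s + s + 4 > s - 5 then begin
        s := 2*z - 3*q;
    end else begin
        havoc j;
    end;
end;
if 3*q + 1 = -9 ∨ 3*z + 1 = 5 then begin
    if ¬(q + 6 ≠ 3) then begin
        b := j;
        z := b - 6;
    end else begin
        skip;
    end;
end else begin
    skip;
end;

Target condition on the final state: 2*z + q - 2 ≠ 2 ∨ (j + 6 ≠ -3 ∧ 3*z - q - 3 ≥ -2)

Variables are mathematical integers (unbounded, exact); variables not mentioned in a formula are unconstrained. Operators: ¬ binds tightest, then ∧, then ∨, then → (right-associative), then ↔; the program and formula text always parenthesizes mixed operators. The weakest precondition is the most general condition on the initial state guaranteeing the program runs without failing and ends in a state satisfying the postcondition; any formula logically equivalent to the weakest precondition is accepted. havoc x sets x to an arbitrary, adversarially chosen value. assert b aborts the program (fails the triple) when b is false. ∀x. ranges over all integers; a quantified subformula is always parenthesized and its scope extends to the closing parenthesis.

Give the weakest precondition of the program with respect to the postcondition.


Working backward. After the program, the postcondition 2*z + q - 2 ≠ 2 ∨ (j + 6 ≠ -3 ∧ 3*z - q - 3 ≥ -2) must hold; in canonical form it is q + 2*z ≠ 4 ∨ (j ≠ -9 ∧ 3*z ≥ q + 1).
Then branch requires ((¬(q ≠ -3)) → (2*j + q ≠ 16 ∨ (j ≠ -9 ∧ 3*j ≥ q + 19))) ∧ (q ≠ -3 → (q + 2*z ≠ 4 ∨ (j ≠ -9 ∧ 3*z ≥ q + 1))); else branch requires q + 2*z ≠ 4 ∨ (j ≠ -9 ∧ 3*z ≥ q + 1).
Before the if: ((3*q = -10 ∨ 3*z = 4) → (((¬(q ≠ -3)) → (2*j + q ≠ 16 ∨ (j ≠ -9 ∧ 3*j ≥ q + 19))) ∧ (q ≠ -3 → (q + 2*z ≠ 4 ∨ (j ≠ -9 ∧ 3*z ≥ q + 1))))) ∧ ((¬(3*q = -10 ∨ 3*z = 4)) → (q + 2*z ≠ 4 ∨ (j ≠ -9 ∧ 3*z ≥ q + 1)))
Then branch requires j = 5 ∧ s < -3 ∧ ((3*q = -10 ∨ 3*z = 4) → (((¬(q ≠ -3)) → (2*j + q ≠ 16 ∨ (j ≠ -9 ∧ 3*j ≥ q + 19))) ∧ (q ≠ -3 → (q + 2*z ≠ 4 ∨ (j ≠ -9 ∧ 3*z ≥ q + 1))))) ∧ ((¬(3*q = -10 ∨ 3*z = 4)) → (q + 2*z ≠ 4 ∨ (j ≠ -9 ∧ 3*z ≥ q + 1))); else branch requires ((b > j + 2*z + 1 ∧ 3*s > -9) → (((3*q = -10 ∨ 3*z = 4) → (((¬(q ≠ -3)) → (2*j + q ≠ 16 ∨ (j ≠ -9 ∧ 3*j ≥ q + 19))) ∧ (q ≠ -3 → (q + 2*z ≠ 4 ∨ (j ≠ -9 ∧ 3*z ≥ q + 1))))) ∧ ((¬(3*q = -10 ∨ 3*z = 4)) → (q + 2*z ≠ 4 ∨ (j ≠ -9 ∧ 3*z ≥ q + 1))))) ∧ ((¬(b > j + 2*z + 1 ∧ 3*s > -9)) → (∀j_1. (((3*q = -10 ∨ 3*z = 4) → (((¬(q ≠ -3)) → (2*j_1 + q ≠ 16 ∨ (j_1 ≠ -9 ∧ 3*j_1 ≥ q + 19))) ∧ (q ≠ -3 → (q + 2*z ≠ 4 ∨ (j_1 ≠ -9 ∧ 3*z ≥ q + 1))))) ∧ ((¬(3*q = -10 ∨ 3*z = 4)) → (q + 2*z ≠ 4 ∨ (j_1 ≠ -9 ∧ 3*z ≥ q + 1)))))).
Before the if: (3*b ≥ 9 → (j = 5 ∧ s < -3 ∧ ((3*q = -10 ∨ 3*z = 4) → (((¬(q ≠ -3)) → (2*j + q ≠ 16 ∨ (j ≠ -9 ∧ 3*j ≥ q + 19))) ∧ (q ≠ -3 → (q + 2*z ≠ 4 ∨ (j ≠ -9 ∧ 3*z ≥ q + 1))))) ∧ ((¬(3*q = -10 ∨ 3*z = 4)) → (q + 2*z ≠ 4 ∨ (j ≠ -9 ∧ 3*z ≥ q + 1))))) ∧ ((¬(3*b ≥ 9)) → (((b > j + 2*z + 1 ∧ 3*s > -9) → (((3*q = -10 ∨ 3*z = 4) → (((¬(q ≠ -3)) → (2*j + q ≠ 16 ∨ (j ≠ -9 ∧ 3*j ≥ q + 19))) ∧ (q ≠ -3 → (q + 2*z ≠ 4 ∨ (j ≠ -9 ∧ 3*z ≥ q + 1))))) ∧ ((¬(3*q = -10 ∨ 3*z = 4)) → (q + 2*z ≠ 4 ∨ (j ≠ -9 ∧ 3*z ≥ q + 1))))) ∧ ((¬(b > j + 2*z + 1 ∧ 3*s > -9)) → (∀j_1. (((3*q = -10 ∨ 3*z = 4) → (((¬(q ≠ -3)) → (2*j_1 + q ≠ 16 ∨ (j_1 ≠ -9 ∧ 3*j_1 ≥ q + 19))) ∧ (q ≠ -3 → (q + 2*z ≠ 4 ∨ (j_1 ≠ -9 ∧ 3*z ≥ q + 1))))) ∧ ((¬(3*q = -10 ∨ 3*z = 4)) → (q + 2*z ≠ 4 ∨ (j_1 ≠ -9 ∧ 3*z ≥ q + 1))))))))
Answer: WP = (3*b ≥ 9 → (j = 5 ∧ s < -3 ∧ ((3*q = -10 ∨ 3*z = 4) → (((¬(q ≠ -3)) → (2*j + q ≠ 16 ∨ (j ≠ -9 ∧ 3*j ≥ q + 19))) ∧ (q ≠ -3 → (q + 2*z ≠ 4 ∨ (j ≠ -9 ∧ 3*z ≥ q + 1))))) ∧ ((¬(3*q = -10 ∨ 3*z = 4)) → (q + 2*z ≠ 4 ∨ (j ≠ -9 ∧ 3*z ≥ q + 1))))) ∧ ((¬(3*b ≥ 9)) → (((b > j + 2*z + 1 ∧ 3*s > -9) → (((3*q = -10 ∨ 3*z = 4) → (((¬(q ≠ -3)) → (2*j + q ≠ 16 ∨ (j ≠ -9 ∧ 3*j ≥ q + 19))) ∧ (q ≠ -3 → (q + 2*z ≠ 4 ∨ (j ≠ -9 ∧ 3*z ≥ q + 1))))) ∧ ((¬(3*q = -10 ∨ 3*z = 4)) → (q + 2*z ≠ 4 ∨ (j ≠ -9 ∧ 3*z ≥ q + 1))))) ∧ ((¬(b > j + 2*z + 1 ∧ 3*s > -9)) → (∀j_1. (((3*q = -10 ∨ 3*z = 4) → (((¬(q ≠ -3)) → (2*j_1 + q ≠ 16 ∨ (j_1 ≠ -9 ∧ 3*j_1 ≥ q + 19))) ∧ (q ≠ -3 → (q + 2*z ≠ 4 ∨ (j_1 ≠ -9 ∧ 3*z ≥ q + 1))))) ∧ ((¬(3*q = -10 ∨ 3*z = 4)) → (q + 2*z ≠ 4 ∨ (j_1 ≠ -9 ∧ 3*z ≥ q + 1))))))))


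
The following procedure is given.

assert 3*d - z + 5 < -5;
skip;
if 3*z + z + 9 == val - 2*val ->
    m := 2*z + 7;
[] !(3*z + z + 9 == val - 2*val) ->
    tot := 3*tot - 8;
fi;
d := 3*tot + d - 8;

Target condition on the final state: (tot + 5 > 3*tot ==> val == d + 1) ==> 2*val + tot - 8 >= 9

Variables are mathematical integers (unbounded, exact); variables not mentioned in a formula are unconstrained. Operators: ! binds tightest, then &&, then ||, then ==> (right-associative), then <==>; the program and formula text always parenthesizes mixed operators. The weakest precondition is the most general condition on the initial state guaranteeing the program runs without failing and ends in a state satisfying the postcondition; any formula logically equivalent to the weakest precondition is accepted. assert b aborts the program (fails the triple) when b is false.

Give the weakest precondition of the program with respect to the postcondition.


Working backward. After the program, the postcondition (tot + 5 > 3*tot ==> val == d + 1) ==> 2*val + tot - 8 >= 9 must hold; in canonical form it is (2*tot < 5 ==> val == d + 1) ==> tot + 2*val >= 17.
Before d := 3*tot + d - 8: (2*tot < 5 ==> val == d + 3*tot - 7) ==> tot + 2*val >= 17
Then branch requires (2*tot < 5 ==> val == d + 3*tot - 7) ==> tot + 2*val >= 17; else branch requires (6*tot < 21 ==> val == d + 9*tot - 31) ==> 3*tot + 2*val >= 25.
Before the if: (val + 4*z == -9 ==> ((2*tot < 5 ==> val == d + 3*tot - 7) ==> tot + 2*val >= 17)) && ((!(val + 4*z == -9)) ==> ((6*tot < 21 ==> val == d + 9*tot - 31) ==> 3*tot + 2*val >= 25))
Before skip: (val + 4*z == -9 ==> ((2*tot < 5 ==> val == d + 3*tot - 7) ==> tot + 2*val >= 17)) && ((!(val + 4*z == -9)) ==> ((6*tot < 21 ==> val == d + 9*tot - 31) ==> 3*tot + 2*val >= 25))
Before assert 3*d - z + 5 < -5: 3*d < z - 10 && (val + 4*z == -9 ==> ((2*tot < 5 ==> val == d + 3*tot - 7) ==> tot + 2*val >= 17)) && ((!(val + 4*z == -9)) ==> ((6*tot < 21 ==> val == d + 9*tot - 31) ==> 3*tot + 2*val >= 25))
Answer: WP = 3*d < z - 10 && (val + 4*z == -9 ==> ((2*tot < 5 ==> val == d + 3*tot - 7) ==> tot + 2*val >= 17)) && ((!(val + 4*z == -9)) ==> ((6*tot < 21 ==> val == d + 9*tot - 31) ==> 3*tot + 2*val >= 25))


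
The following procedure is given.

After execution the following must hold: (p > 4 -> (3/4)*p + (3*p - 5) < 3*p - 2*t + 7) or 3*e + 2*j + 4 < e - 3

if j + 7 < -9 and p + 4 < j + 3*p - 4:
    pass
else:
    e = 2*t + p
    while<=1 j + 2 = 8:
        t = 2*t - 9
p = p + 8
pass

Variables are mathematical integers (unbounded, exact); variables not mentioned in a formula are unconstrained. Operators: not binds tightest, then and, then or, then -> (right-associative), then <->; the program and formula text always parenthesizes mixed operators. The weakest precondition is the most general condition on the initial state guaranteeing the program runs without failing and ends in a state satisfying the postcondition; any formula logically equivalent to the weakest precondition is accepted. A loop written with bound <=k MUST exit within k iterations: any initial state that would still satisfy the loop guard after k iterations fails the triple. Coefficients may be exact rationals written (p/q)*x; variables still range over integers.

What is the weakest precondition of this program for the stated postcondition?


Working backward. After the program, the postcondition (p > 4 -> (3/4)*p + (3*p - 5) < 3*p - 2*t + 7) or 3*e + 2*j + 4 < e - 3 must hold; in canonical form it is (p > 4 -> (3/4)*p + 2*t < 12) or 2*e + 2*j < -7.
Before skip: (p > 4 -> (3/4)*p + 2*t < 12) or 2*e + 2*j < -7
Before p := p + 8: (p > -4 -> (3/4)*p + 2*t < 6) or 2*e + 2*j < -7
Then branch requires (p > -4 -> (3/4)*p + 2*t < 6) or 2*e + 2*j < -7; else branch requires (j = 6 -> ((not (j = 6)) and ((p > -4 -> (3/4)*p + 4*t < 24) or 2*j + 2*p + 4*t < -7))) and ((not (j = 6)) -> ((p > -4 -> (3/4)*p + 2*t < 6) or 2*j + 2*p + 4*t < -7)).
Before the if: ((j < -16 and j + 2*p > 8) -> ((p > -4 -> (3/4)*p + 2*t < 6) or 2*e + 2*j < -7)) and ((not (j < -16 and j + 2*p > 8)) -> ((j = 6 -> ((not (j = 6)) and ((p > -4 -> (3/4)*p + 4*t < 24) or 2*j + 2*p + 4*t < -7))) and ((not (j = 6)) -> ((p > -4 -> (3/4)*p + 2*t < 6) or 2*j + 2*p + 4*t < -7))))
Answer: WP = ((j < -16 and j + 2*p > 8) -> ((p > -4 -> (3/4)*p + 2*t < 6) or 2*e + 2*j < -7)) and ((not (j < -16 and j + 2*p > 8)) -> ((j = 6 -> ((not (j = 6)) and ((p > -4 -> (3/4)*p + 4*t < 24) or 2*j + 2*p + 4*t < -7))) and ((not (j = 6)) -> ((p > -4 -> (3/4)*p + 2*t < 6) or 2*j + 2*p + 4*t < -7))))


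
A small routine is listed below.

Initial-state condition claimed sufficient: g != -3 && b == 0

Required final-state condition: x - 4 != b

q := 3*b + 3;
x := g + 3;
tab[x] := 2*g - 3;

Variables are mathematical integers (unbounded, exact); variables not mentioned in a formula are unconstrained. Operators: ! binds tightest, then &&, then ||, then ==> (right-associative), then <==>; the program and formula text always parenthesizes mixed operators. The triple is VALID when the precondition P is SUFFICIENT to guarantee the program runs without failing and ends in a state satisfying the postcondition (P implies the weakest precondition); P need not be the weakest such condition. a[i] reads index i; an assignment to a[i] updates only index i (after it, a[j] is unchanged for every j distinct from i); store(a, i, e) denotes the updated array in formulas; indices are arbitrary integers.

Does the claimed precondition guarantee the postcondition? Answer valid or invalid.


Working backward. After the program, the postcondition x - 4 != b must hold; in canonical form it is x != b + 4.
Before tab[x] := 2*g - 3: x != b + 4
Before x := g + 3: g != b + 1
Before q := 3*b + 3: g != b + 1
The weakest precondition is g != b + 1.
Check whether g != -3 && b == 0 implies it.
Countermodel: at the initial state b = 0, g = 1, the precondition holds but the weakest precondition fails.
Answer: invalid


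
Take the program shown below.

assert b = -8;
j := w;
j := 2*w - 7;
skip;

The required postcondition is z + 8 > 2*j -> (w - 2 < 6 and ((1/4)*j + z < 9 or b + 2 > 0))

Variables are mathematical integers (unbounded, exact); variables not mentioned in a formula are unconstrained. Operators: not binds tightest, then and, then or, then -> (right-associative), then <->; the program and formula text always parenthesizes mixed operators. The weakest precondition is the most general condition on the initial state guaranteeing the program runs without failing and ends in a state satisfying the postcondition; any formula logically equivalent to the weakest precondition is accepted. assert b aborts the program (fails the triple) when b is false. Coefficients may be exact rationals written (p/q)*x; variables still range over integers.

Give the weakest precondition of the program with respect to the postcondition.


Working backward. After the program, the postcondition z + 8 > 2*j -> (w - 2 < 6 and ((1/4)*j + z < 9 or b + 2 > 0)) must hold; in canonical form it is z > 2*j - 8 -> (w < 8 and ((1/4)*j + z < 9 or b > -2)).
Before skip: z > 2*j - 8 -> (w < 8 and ((1/4)*j + z < 9 or b > -2))
Before j := 2*w - 7: z > 4*w - 22 -> (w < 8 and ((1/2)*w + z < 43/4 or b > -2))
Before j := w: z > 4*w - 22 -> (w < 8 and ((1/2)*w + z < 43/4 or b > -2))
Before assert b = -8: b = -8 and (z > 4*w - 22 -> (w < 8 and ((1/2)*w + z < 43/4 or b > -2)))
Answer: WP = b = -8 and (z > 4*w - 22 -> (w < 8 and ((1/2)*w + z < 43/4 or b > -2)))


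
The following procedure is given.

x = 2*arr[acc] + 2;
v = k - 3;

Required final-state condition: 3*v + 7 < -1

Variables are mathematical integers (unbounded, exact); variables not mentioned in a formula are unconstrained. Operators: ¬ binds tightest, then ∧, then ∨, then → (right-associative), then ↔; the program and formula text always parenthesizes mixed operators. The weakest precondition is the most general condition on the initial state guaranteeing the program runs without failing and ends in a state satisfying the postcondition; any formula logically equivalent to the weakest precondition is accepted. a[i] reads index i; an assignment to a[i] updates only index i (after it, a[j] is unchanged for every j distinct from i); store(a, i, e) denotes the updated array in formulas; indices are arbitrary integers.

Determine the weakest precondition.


Working backward. After the program, the postcondition 3*v + 7 < -1 must hold; in canonical form it is 3*v < -8.
Before v := k - 3: 3*k < 1
Before x := 2*arr[acc] + 2: 3*k < 1
Answer: WP = 3*k < 1


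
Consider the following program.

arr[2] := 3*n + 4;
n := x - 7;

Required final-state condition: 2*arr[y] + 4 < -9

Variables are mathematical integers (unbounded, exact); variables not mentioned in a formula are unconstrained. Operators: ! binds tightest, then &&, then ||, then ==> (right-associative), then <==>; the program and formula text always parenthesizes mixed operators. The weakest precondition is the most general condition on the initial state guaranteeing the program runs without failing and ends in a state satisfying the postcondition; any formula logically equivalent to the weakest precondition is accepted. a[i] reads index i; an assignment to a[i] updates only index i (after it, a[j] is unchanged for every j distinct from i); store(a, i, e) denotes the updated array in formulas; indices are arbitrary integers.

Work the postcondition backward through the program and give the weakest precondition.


Working backward. After the program, the postcondition 2*arr[y] + 4 < -9 must hold; in canonical form it is 2*arr[y] < -13.
Before n := x - 7: 2*arr[y] < -13
Before arr[2] := 3*n + 4: 2*store(arr, 2, 3*n + 4)[y] < -13
Answer: WP = 2*store(arr, 2, 3*n + 4)[y] < -13


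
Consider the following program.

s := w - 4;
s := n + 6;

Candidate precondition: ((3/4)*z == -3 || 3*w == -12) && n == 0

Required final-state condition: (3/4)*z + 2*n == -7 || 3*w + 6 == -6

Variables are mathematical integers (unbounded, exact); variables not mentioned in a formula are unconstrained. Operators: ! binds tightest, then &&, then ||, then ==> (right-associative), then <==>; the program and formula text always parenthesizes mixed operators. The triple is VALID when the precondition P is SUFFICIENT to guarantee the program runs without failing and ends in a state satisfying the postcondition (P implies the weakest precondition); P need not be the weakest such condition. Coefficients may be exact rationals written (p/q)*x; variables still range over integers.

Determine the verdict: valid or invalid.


Working backward. After the program, the postcondition (3/4)*z + 2*n == -7 || 3*w + 6 == -6 must hold; in canonical form it is 2*n + (3/4)*z == -7 || 3*w == -12.
Before s := n + 6: 2*n + (3/4)*z == -7 || 3*w == -12
Before s := w - 4: 2*n + (3/4)*z == -7 || 3*w == -12
The weakest precondition is 2*n + (3/4)*z == -7 || 3*w == -12.
Check whether ((3/4)*z == -3 || 3*w == -12) && n == 0 implies it.
Countermodel: at the initial state n = 0, w = -3, z = -4, the precondition holds but the weakest precondition fails.
Answer: invalid


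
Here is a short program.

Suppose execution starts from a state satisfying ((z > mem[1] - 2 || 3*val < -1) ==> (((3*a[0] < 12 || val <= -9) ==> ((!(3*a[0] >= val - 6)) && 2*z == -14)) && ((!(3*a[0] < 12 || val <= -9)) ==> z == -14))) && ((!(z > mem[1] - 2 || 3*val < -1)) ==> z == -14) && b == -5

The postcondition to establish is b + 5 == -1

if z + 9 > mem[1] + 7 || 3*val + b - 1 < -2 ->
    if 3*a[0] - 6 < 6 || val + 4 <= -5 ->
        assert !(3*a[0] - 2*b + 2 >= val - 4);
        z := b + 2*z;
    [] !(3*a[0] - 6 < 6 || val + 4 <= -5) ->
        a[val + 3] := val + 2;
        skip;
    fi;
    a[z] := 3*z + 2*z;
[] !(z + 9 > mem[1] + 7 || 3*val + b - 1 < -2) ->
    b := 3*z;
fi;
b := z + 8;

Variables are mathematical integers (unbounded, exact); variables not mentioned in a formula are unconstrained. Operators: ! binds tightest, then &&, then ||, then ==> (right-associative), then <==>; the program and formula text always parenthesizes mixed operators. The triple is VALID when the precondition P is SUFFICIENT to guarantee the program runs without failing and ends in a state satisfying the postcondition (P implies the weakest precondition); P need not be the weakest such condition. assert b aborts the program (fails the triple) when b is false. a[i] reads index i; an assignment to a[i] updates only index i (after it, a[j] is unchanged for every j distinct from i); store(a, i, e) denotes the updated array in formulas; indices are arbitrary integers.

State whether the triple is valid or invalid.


Working backward. After the program, the postcondition b + 5 == -1 must hold; in canonical form it is b == -6.
Before b := z + 8: z == -14
Then branch requires ((3*a[0] < 12 || val <= -9) ==> ((!(3*a[0] >= 2*b + val - 6)) && b + 2*z == -14)) && ((!(3*a[0] < 12 || val <= -9)) ==> z == -14); else branch requires z == -14.
Before the if: ((z > mem[1] - 2 || b + 3*val < -1) ==> (((3*a[0] < 12 || val <= -9) ==> ((!(3*a[0] >= 2*b + val - 6)) && b + 2*z == -14)) && ((!(3*a[0] < 12 || val <= -9)) ==> z == -14))) && ((!(z > mem[1] - 2 || b + 3*val < -1)) ==> z == -14)
The weakest precondition is ((z > mem[1] - 2 || b + 3*val < -1) ==> (((3*a[0] < 12 || val <= -9) ==> ((!(3*a[0] >= 2*b + val - 6)) && b + 2*z == -14)) && ((!(3*a[0] < 12 || val <= -9)) ==> z == -14))) && ((!(z > mem[1] - 2 || b + 3*val < -1)) ==> z == -14).
Check whether ((z > mem[1] - 2 || 3*val < -1) ==> (((3*a[0] < 12 || val <= -9) ==> ((!(3*a[0] >= val - 6)) && 2*z == -14)) && ((!(3*a[0] < 12 || val <= -9)) ==> z == -14))) && ((!(z > mem[1] - 2 || 3*val < -1)) ==> z == -14) && b == -5 implies it.
Countermodel: at the initial state a = {[0] = -2, [1] = -2, elsewhere -2}, b = -5, mem = {[0] = -12, [1] = -12, elsewhere -12}, val = 1, z = -14, the precondition holds but the weakest precondition fails.
Answer: invalid


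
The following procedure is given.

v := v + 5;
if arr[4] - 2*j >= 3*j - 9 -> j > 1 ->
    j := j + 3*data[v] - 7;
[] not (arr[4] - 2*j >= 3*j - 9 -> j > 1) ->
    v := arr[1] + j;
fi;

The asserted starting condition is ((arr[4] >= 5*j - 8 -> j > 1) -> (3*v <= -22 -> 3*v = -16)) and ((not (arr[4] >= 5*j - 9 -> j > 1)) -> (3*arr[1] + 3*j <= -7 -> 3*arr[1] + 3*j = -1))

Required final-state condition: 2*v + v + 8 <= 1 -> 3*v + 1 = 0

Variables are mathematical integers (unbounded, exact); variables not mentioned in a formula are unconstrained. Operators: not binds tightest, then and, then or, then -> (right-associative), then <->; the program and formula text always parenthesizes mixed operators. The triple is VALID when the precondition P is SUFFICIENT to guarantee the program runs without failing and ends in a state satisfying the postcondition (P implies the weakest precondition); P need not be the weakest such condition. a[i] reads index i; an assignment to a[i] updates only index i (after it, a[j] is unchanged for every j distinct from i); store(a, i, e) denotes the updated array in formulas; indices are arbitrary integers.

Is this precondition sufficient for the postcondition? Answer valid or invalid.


Working backward. After the program, the postcondition 2*v + v + 8 <= 1 -> 3*v + 1 = 0 must hold; in canonical form it is 3*v <= -7 -> 3*v = -1.
Then branch requires 3*v <= -7 -> 3*v = -1; else branch requires 3*arr[1] + 3*j <= -7 -> 3*arr[1] + 3*j = -1.
Before the if: ((arr[4] >= 5*j - 9 -> j > 1) -> (3*v <= -7 -> 3*v = -1)) and ((not (arr[4] >= 5*j - 9 -> j > 1)) -> (3*arr[1] + 3*j <= -7 -> 3*arr[1] + 3*j = -1))
Before v := v + 5: ((arr[4] >= 5*j - 9 -> j > 1) -> (3*v <= -22 -> 3*v = -16)) and ((not (arr[4] >= 5*j - 9 -> j > 1)) -> (3*arr[1] + 3*j <= -7 -> 3*arr[1] + 3*j = -1))
The weakest precondition is ((arr[4] >= 5*j - 9 -> j > 1) -> (3*v <= -22 -> 3*v = -16)) and ((not (arr[4] >= 5*j - 9 -> j > 1)) -> (3*arr[1] + 3*j <= -7 -> 3*arr[1] + 3*j = -1)).
Check whether ((arr[4] >= 5*j - 8 -> j > 1) -> (3*v <= -22 -> 3*v = -16)) and ((not (arr[4] >= 5*j - 9 -> j > 1)) -> (3*arr[1] + 3*j <= -7 -> 3*arr[1] + 3*j = -1)) implies it.
Every state satisfying the precondition satisfies the weakest precondition: the implication holds.
Answer: valid


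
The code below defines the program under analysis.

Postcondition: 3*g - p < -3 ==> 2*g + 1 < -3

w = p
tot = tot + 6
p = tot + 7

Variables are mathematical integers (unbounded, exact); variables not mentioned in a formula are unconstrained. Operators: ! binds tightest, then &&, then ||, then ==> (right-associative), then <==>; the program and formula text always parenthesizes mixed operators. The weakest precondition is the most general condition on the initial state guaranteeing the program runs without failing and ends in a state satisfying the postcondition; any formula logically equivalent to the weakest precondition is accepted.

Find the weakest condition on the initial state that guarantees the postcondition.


Working backward. After the program, the postcondition 3*g - p < -3 ==> 2*g + 1 < -3 must hold; in canonical form it is 3*g < p - 3 ==> 2*g < -4.
Before p := tot + 7: 3*g < tot + 4 ==> 2*g < -4
Before tot := tot + 6: 3*g < tot + 10 ==> 2*g < -4
Before w := p: 3*g < tot + 10 ==> 2*g < -4
Answer: WP = 3*g < tot + 10 ==> 2*g < -4


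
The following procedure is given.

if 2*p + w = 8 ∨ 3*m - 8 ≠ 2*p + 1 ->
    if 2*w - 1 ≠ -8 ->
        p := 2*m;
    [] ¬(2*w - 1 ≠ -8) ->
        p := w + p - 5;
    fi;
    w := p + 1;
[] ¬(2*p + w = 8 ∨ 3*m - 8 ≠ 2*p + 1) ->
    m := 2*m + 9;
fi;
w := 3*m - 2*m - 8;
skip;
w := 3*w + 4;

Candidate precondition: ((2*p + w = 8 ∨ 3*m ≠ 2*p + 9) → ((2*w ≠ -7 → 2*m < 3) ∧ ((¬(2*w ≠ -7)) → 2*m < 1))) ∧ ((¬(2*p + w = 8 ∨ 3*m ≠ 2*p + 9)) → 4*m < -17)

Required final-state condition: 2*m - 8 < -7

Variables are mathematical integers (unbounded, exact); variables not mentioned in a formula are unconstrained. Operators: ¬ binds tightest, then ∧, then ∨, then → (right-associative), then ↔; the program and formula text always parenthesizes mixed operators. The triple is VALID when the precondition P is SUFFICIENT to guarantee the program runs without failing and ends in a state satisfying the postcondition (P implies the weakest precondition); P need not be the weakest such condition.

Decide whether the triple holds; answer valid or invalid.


Working backward. After the program, the postcondition 2*m - 8 < -7 must hold; in canonical form it is 2*m < 1.
Before w := 3*w + 4: 2*m < 1
Before skip: 2*m < 1
Before w := 3*m - 2*m - 8: 2*m < 1
Then branch requires (2*w ≠ -7 → 2*m < 1) ∧ ((¬(2*w ≠ -7)) → 2*m < 1); else branch requires 4*m < -17.
Before the if: ((2*p + w = 8 ∨ 3*m ≠ 2*p + 9) → ((2*w ≠ -7 → 2*m < 1) ∧ ((¬(2*w ≠ -7)) → 2*m < 1))) ∧ ((¬(2*p + w = 8 ∨ 3*m ≠ 2*p + 9)) → 4*m < -17)
The weakest precondition is ((2*p + w = 8 ∨ 3*m ≠ 2*p + 9) → ((2*w ≠ -7 → 2*m < 1) ∧ ((¬(2*w ≠ -7)) → 2*m < 1))) ∧ ((¬(2*p + w = 8 ∨ 3*m ≠ 2*p + 9)) → 4*m < -17).
Check whether ((2*p + w = 8 ∨ 3*m ≠ 2*p + 9) → ((2*w ≠ -7 → 2*m < 3) ∧ ((¬(2*w ≠ -7)) → 2*m < 1))) ∧ ((¬(2*p + w = 8 ∨ 3*m ≠ 2*p + 9)) → 4*m < -17) implies it.
Countermodel: at the initial state m = 1, p = 0, w = 9, the precondition holds but the weakest precondition fails.
Answer: invalid


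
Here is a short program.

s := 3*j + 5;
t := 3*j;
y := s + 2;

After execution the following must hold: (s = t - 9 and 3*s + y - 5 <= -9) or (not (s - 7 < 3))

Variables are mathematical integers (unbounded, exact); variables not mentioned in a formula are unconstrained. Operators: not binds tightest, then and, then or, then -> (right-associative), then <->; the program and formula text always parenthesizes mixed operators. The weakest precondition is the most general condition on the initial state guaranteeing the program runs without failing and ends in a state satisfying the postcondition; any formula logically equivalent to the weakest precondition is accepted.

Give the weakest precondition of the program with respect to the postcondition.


Working backward. After the program, the postcondition (s = t - 9 and 3*s + y - 5 <= -9) or (not (s - 7 < 3)) must hold; in canonical form it is (s = t - 9 and 3*s + y <= -4) or (not (s < 10)).
Before y := s + 2: (s = t - 9 and 4*s <= -6) or (not (s < 10))
Before t := 3*j: (s = 3*j - 9 and 4*s <= -6) or (not (s < 10))
Before s := 3*j + 5: not (3*j < 5)
Answer: WP = not (3*j < 5)


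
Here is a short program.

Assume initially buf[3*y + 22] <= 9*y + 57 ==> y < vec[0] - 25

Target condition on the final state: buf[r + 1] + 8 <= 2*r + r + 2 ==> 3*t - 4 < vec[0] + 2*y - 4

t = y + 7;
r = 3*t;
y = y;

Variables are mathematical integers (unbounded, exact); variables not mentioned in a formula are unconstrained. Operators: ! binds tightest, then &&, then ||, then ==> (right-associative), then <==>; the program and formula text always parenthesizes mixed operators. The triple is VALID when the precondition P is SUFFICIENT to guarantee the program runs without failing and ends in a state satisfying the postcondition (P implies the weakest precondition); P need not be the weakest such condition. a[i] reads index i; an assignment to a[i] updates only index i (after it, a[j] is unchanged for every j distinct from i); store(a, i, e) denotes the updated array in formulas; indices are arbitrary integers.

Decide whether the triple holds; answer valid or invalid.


Working backward. After the program, the postcondition buf[r + 1] + 8 <= 2*r + r + 2 ==> 3*t - 4 < vec[0] + 2*y - 4 must hold; in canonical form it is buf[r + 1] <= 3*r - 6 ==> 3*t < vec[0] + 2*y.
Before y := y: buf[r + 1] <= 3*r - 6 ==> 3*t < vec[0] + 2*y
Before r := 3*t: buf[3*t + 1] <= 9*t - 6 ==> 3*t < vec[0] + 2*y
Before t := y + 7: buf[3*y + 22] <= 9*y + 57 ==> y < vec[0] - 21
The weakest precondition is buf[3*y + 22] <= 9*y + 57 ==> y < vec[0] - 21.
Check whether buf[3*y + 22] <= 9*y + 57 ==> y < vec[0] - 25 implies it.
Every state satisfying the precondition satisfies the weakest precondition: the implication holds.
Answer: valid


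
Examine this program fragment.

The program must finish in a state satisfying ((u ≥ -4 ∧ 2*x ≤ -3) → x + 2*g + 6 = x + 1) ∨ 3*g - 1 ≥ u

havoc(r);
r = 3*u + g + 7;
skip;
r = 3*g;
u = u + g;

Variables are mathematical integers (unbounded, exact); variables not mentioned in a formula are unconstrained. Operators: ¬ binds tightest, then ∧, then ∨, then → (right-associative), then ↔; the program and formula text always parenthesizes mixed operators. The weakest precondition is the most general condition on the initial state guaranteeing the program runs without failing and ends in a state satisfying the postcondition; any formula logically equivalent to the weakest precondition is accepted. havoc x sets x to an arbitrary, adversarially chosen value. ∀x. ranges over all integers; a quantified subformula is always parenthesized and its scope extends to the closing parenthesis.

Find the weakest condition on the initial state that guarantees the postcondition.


Working backward. After the program, the postcondition ((u ≥ -4 ∧ 2*x ≤ -3) → x + 2*g + 6 = x + 1) ∨ 3*g - 1 ≥ u must hold; in canonical form it is ((u ≥ -4 ∧ 2*x ≤ -3) → 2*g = -5) ∨ 3*g ≥ u + 1.
Before u := u + g: ((g + u ≥ -4 ∧ 2*x ≤ -3) → 2*g = -5) ∨ 2*g ≥ u + 1
Before r := 3*g: ((g + u ≥ -4 ∧ 2*x ≤ -3) → 2*g = -5) ∨ 2*g ≥ u + 1
Before skip: ((g + u ≥ -4 ∧ 2*x ≤ -3) → 2*g = -5) ∨ 2*g ≥ u + 1
Before r := 3*u + g + 7: ((g + u ≥ -4 ∧ 2*x ≤ -3) → 2*g = -5) ∨ 2*g ≥ u + 1
Before havoc r: ((g + u ≥ -4 ∧ 2*x ≤ -3) → 2*g = -5) ∨ 2*g ≥ u + 1
Answer: WP = ((g + u ≥ -4 ∧ 2*x ≤ -3) → 2*g = -5) ∨ 2*g ≥ u + 1


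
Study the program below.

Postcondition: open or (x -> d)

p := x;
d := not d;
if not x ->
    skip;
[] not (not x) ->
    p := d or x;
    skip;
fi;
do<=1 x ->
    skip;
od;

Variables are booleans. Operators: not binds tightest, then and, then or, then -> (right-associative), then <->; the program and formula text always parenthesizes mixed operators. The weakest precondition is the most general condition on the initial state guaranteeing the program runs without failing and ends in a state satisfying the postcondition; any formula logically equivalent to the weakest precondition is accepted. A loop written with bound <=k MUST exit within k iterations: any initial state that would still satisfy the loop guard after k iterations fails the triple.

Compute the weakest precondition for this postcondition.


Working backward. After the program, open or (x -> d) must hold.
Before the loop (bound <=1), unroll the exhaustion recursion (WP_0 = exit-now case; WP_j = one more guarded iteration, up to j = 1):
  WP_0: (not x) and (open or (x -> d))
  WP_1: (x -> ((not x) and (open or (x -> d)))) and ((not x) -> (open or (x -> d)))
So before the loop: (x -> ((not x) and (open or (x -> d)))) and ((not x) -> (open or (x -> d)))
Then branch requires (x -> ((not x) and (open or (x -> d)))) and ((not x) -> (open or (x -> d))); else branch requires (x -> ((not x) and (open or (x -> d)))) and ((not x) -> (open or (x -> d))).
Before the if: ((not x) -> ((x -> ((not x) and (open or (x -> d)))) and ((not x) -> (open or (x -> d))))) and (x -> ((x -> ((not x) and (open or (x -> d)))) and ((not x) -> (open or (x -> d)))))
Before d := not d: ((not x) -> ((x -> ((not x) and (open or (x -> (not d))))) and ((not x) -> (open or (x -> (not d)))))) and (x -> ((x -> ((not x) and (open or (x -> (not d))))) and ((not x) -> (open or (x -> (not d))))))
Before p := x: ((not x) -> ((x -> ((not x) and (open or (x -> (not d))))) and ((not x) -> (open or (x -> (not d)))))) and (x -> ((x -> ((not x) and (open or (x -> (not d))))) and ((not x) -> (open or (x -> (not d))))))
Answer: WP = ((not x) -> ((x -> ((not x) and (open or (x -> (not d))))) and ((not x) -> (open or (x -> (not d)))))) and (x -> ((x -> ((not x) and (open or (x -> (not d))))) and ((not x) -> (open or (x -> (not d))))))


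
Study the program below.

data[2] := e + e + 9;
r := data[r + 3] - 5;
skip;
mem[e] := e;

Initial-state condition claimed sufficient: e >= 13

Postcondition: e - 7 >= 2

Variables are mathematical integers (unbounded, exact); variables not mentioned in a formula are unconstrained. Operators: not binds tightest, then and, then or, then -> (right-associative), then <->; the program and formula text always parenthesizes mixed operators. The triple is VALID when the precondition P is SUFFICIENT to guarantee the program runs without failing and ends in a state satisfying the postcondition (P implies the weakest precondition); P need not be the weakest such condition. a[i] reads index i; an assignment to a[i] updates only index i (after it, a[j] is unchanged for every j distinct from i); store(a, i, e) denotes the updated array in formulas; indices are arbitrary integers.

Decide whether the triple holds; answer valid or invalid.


Working backward. After the program, the postcondition e - 7 >= 2 must hold; in canonical form it is e >= 9.
Before mem[e] := e: e >= 9
Before skip: e >= 9
Before r := data[r + 3] - 5: e >= 9
Before data[2] := e + e + 9: e >= 9
The weakest precondition is e >= 9.
Check whether e >= 13 implies it.
Every state satisfying the precondition satisfies the weakest precondition: the implication holds.
Answer: valid


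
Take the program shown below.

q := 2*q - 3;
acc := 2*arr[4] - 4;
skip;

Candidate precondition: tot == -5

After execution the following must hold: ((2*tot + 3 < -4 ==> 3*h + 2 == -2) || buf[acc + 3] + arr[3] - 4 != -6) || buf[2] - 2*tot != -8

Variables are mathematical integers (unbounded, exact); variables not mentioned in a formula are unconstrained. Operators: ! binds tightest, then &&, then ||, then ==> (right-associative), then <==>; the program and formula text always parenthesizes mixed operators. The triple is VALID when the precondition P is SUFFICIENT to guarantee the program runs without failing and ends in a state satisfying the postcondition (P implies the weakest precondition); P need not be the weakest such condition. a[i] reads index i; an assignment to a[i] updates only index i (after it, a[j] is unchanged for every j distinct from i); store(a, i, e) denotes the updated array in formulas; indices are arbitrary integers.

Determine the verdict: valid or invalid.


Working backward. After the program, the postcondition ((2*tot + 3 < -4 ==> 3*h + 2 == -2) || buf[acc + 3] + arr[3] - 4 != -6) || buf[2] - 2*tot != -8 must hold; in canonical form it is (2*tot < -7 ==> 3*h == -4) || arr[3] + buf[acc + 3] != -2 || buf[2] != 2*tot - 8.
Before skip: (2*tot < -7 ==> 3*h == -4) || arr[3] + buf[acc + 3] != -2 || buf[2] != 2*tot - 8
Before acc := 2*arr[4] - 4: (2*tot < -7 ==> 3*h == -4) || arr[3] + buf[2*arr[4] - 1] != -2 || buf[2] != 2*tot - 8
Before q := 2*q - 3: (2*tot < -7 ==> 3*h == -4) || arr[3] + buf[2*arr[4] - 1] != -2 || buf[2] != 2*tot - 8
The weakest precondition is (2*tot < -7 ==> 3*h == -4) || arr[3] + buf[2*arr[4] - 1] != -2 || buf[2] != 2*tot - 8.
Check whether tot == -5 implies it.
Countermodel: at the initial state arr = {[2] = 0, [3] = 0, [4] = 7040, [14079] = 0, elsewhere 0}, buf = {[2] = -18, [3] = -2, [4] = -2, [14079] = -2, elsewhere -2}, h = 0, tot = -5, the precondition holds but the weakest precondition fails.
Answer: invalid
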